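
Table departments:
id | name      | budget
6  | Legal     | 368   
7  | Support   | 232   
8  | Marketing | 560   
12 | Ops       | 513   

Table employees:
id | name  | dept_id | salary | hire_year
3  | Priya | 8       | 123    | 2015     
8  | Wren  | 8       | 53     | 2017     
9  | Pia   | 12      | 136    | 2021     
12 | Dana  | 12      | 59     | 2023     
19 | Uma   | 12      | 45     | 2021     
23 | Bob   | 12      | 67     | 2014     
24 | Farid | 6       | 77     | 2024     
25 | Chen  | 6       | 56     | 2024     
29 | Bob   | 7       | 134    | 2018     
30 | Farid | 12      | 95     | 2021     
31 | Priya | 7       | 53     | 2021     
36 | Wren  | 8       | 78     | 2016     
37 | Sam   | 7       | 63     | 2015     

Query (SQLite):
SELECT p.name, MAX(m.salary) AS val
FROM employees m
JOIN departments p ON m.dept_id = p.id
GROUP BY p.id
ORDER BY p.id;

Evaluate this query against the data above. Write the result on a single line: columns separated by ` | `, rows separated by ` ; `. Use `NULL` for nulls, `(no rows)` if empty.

Legal | 77 ; Support | 134 ; Marketing | 123 ; Ops | 136

Join each employees row to its departments via dept_id.
Group joined rows by departments.id; compute MAX(m.salary) per group.
  6: ids {24, 25} → MAX(m.salary)=77
  7: ids {29, 31, 37} → MAX(m.salary)=134
  8: ids {3, 8, 36} → MAX(m.salary)=123
  12: ids {9, 12, 19, 23, 30} → MAX(m.salary)=136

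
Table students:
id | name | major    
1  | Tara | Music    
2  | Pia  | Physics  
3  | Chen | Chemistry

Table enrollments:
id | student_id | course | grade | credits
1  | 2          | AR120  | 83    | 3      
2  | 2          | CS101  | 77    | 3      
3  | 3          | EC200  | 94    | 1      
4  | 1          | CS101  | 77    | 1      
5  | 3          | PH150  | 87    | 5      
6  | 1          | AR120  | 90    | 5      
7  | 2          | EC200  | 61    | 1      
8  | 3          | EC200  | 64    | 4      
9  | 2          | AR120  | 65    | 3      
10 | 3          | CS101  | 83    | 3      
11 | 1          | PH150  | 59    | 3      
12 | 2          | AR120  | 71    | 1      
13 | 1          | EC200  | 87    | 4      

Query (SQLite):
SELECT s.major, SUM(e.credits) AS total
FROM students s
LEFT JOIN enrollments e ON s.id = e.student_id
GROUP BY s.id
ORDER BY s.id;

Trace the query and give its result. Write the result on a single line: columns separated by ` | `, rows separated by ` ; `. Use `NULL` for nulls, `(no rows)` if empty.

Music | 13 ; Physics | 11 ; Chemistry | 13

LEFT JOIN keeps every students row; unmatched ones get NULL for enrollments columns.
Group by students.id and compute SUM(e.credits). SUM over an all-NULL group is NULL.
  1: ids {4, 6, 11, 13} → SUM(e.credits)=13
  2: ids {1, 2, 7, 9, 12} → SUM(e.credits)=11
  3: ids {3, 5, 8, 10} → SUM(e.credits)=13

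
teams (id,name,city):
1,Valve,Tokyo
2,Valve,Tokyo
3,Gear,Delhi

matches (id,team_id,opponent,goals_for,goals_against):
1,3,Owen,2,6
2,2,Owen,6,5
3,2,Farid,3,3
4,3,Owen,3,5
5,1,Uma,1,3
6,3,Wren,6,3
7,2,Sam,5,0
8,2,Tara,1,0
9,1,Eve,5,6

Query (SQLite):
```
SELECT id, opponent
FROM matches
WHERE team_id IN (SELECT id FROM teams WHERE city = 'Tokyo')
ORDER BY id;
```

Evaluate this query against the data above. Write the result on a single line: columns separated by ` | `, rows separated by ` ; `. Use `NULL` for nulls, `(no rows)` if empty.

2 | Owen ; 3 | Farid ; 5 | Uma ; 7 | Sam ; 8 | Tara ; 9 | Eve

Inner query: teams.id where city = 'Tokyo'.
Outer: keep matches rows whose team_id is in that set.
Inner query → {1, 2}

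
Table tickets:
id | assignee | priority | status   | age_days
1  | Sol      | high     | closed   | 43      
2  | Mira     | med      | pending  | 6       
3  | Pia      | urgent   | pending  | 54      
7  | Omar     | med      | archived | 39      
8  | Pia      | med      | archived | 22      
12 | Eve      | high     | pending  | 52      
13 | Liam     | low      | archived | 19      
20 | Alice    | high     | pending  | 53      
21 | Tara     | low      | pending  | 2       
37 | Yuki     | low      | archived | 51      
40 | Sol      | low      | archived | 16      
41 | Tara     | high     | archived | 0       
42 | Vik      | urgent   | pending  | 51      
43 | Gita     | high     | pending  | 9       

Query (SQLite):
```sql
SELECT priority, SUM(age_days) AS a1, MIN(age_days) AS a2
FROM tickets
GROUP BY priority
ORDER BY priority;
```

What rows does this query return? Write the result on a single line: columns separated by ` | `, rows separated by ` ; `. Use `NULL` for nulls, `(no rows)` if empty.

Group tickets by priority.
Per group compute: SUM(age_days), MIN(age_days).
  high: ids {1, 12, 20, 41, 43} → SUM(age_days)=157, MIN(age_days)=0
  low: ids {13, 21, 37, 40} → SUM(age_days)=88, MIN(age_days)=2
  med: ids {2, 7, 8} → SUM(age_days)=67, MIN(age_days)=6
  urgent: ids {3, 42} → SUM(age_days)=105, MIN(age_days)=51

high | 157 | 0 ; low | 88 | 2 ; med | 67 | 6 ; urgent | 105 | 51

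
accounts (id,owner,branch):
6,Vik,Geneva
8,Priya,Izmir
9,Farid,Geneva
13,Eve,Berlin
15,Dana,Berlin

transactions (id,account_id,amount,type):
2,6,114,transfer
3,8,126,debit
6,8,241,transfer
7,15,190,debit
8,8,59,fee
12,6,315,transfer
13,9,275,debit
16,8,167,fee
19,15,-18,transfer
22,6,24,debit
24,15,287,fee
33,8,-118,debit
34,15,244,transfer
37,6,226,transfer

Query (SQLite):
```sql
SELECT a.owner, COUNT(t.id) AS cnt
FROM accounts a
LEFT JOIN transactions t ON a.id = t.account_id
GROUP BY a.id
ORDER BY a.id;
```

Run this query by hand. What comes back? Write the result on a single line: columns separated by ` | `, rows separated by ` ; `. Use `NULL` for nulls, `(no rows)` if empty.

Vik | 4 ; Priya | 5 ; Farid | 1 ; Eve | 0 ; Dana | 4

LEFT JOIN keeps every accounts row; unmatched ones get NULL for transactions columns.
Group by accounts.id and compute COUNT(t.id). COUNT(col) of an all-NULL group is 0.
  6: ids {2, 12, 22, 37} → COUNT(t.id)=4
  8: ids {3, 6, 8, 16, 33} → COUNT(t.id)=5
  9: ids {13} → COUNT(t.id)=1
  13: ids {—} → COUNT(t.id)=0
  15: ids {7, 19, 24, 34} → COUNT(t.id)=4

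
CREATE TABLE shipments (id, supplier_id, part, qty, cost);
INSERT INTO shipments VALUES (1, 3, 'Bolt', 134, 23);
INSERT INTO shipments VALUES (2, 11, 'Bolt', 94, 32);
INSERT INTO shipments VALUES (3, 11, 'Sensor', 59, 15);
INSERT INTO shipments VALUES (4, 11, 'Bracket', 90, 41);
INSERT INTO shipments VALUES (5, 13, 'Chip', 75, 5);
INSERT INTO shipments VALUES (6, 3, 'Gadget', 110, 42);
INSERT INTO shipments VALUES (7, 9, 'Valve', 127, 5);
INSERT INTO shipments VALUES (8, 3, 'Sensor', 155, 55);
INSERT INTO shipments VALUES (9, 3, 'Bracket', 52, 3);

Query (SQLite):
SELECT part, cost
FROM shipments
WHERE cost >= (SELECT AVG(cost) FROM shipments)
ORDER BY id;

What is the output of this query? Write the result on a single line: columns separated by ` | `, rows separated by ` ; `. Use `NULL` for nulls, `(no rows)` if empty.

Scalar subquery: AVG(cost) over all shipments rows = 24.555556 (≈; comparison uses full precision).
Keep rows where cost >= that value.

Bolt | 32 ; Bracket | 41 ; Gadget | 42 ; Sensor | 55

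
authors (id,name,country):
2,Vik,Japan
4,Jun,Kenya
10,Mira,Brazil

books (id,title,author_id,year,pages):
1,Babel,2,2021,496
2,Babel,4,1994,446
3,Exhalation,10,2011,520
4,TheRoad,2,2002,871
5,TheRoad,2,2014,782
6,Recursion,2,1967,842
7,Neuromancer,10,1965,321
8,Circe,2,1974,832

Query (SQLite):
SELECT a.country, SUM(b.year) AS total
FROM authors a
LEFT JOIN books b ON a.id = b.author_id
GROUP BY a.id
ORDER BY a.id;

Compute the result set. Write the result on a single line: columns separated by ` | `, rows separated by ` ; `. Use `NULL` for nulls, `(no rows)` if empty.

LEFT JOIN keeps every authors row; unmatched ones get NULL for books columns.
Group by authors.id and compute SUM(b.year). SUM over an all-NULL group is NULL.
  2: ids {1, 4, 5, 6, 8} → SUM(b.year)=9978
  4: ids {2} → SUM(b.year)=1994
  10: ids {3, 7} → SUM(b.year)=3976

Japan | 9978 ; Kenya | 1994 ; Brazil | 3976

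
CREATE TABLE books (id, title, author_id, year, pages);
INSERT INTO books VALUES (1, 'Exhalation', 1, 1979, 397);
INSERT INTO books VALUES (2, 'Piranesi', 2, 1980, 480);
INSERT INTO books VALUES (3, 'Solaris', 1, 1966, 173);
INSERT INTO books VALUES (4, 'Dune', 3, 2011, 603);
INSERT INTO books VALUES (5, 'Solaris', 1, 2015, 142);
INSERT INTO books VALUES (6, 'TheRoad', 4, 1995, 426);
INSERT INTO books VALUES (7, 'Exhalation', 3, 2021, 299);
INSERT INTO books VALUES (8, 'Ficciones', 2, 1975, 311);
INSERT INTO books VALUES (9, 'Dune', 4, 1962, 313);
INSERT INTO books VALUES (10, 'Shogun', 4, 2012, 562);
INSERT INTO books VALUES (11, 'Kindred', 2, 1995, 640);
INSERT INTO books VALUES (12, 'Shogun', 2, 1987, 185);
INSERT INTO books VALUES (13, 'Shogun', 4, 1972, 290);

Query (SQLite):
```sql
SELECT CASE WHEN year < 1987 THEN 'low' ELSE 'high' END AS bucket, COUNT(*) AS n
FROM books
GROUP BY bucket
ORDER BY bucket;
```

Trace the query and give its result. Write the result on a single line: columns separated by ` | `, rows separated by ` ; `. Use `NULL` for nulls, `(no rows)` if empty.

Bucket rows by year < 1987 → 'low' else 'high'; count each bucket.

high | 7 ; low | 6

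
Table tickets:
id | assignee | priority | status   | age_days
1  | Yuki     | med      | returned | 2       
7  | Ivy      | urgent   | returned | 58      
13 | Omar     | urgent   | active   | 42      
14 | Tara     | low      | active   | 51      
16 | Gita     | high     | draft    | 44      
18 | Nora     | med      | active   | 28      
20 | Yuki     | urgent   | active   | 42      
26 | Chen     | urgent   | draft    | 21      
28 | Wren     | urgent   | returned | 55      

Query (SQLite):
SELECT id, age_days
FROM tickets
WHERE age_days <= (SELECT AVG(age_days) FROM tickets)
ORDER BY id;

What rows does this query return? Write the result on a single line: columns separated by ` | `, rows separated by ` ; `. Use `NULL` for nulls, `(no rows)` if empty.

1 | 2 ; 18 | 28 ; 26 | 21

Scalar subquery: AVG(age_days) over all tickets rows = 38.111111 (≈; comparison uses full precision).
Keep rows where age_days <= that value.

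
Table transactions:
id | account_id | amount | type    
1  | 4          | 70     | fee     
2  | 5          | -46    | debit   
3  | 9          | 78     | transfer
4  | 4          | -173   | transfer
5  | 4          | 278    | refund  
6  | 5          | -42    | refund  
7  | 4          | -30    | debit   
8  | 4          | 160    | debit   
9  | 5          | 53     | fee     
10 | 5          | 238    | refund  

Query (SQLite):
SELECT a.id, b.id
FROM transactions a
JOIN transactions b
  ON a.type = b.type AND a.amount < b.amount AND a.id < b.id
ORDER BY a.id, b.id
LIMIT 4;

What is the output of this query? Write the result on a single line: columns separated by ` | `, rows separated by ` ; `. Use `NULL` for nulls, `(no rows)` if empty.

Pairs (a,b) with same type, a.amount < b.amount, a.id < b.id.
type groups: debit:{2,7,8} fee:{1,9} refund:{5,6,10} transfer:{3,4}
Ordered by (a.id, b.id); first 4.

2 | 7 ; 2 | 8 ; 6 | 10 ; 7 | 8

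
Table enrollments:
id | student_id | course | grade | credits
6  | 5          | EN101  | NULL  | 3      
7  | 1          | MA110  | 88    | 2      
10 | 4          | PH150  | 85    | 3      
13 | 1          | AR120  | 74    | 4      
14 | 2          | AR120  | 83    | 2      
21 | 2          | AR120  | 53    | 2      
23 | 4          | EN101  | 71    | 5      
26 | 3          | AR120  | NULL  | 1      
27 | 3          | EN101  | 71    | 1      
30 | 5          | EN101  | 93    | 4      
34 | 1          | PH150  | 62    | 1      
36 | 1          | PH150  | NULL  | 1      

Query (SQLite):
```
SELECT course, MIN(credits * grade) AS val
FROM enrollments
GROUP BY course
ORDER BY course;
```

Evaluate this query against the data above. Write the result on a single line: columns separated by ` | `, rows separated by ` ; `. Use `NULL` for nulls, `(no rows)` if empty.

For each row compute credits * grade.
Group by course; take MIN of the expression per group.
  AR120: ids {13, 14, 21, 26} → MIN(credits * grade)=106
  EN101: ids {6, 23, 27, 30} → MIN(credits * grade)=71
  MA110: ids {7} → MIN(credits * grade)=176
  PH150: ids {10, 34, 36} → MIN(credits * grade)=62

AR120 | 106 ; EN101 | 71 ; MA110 | 176 ; PH150 | 62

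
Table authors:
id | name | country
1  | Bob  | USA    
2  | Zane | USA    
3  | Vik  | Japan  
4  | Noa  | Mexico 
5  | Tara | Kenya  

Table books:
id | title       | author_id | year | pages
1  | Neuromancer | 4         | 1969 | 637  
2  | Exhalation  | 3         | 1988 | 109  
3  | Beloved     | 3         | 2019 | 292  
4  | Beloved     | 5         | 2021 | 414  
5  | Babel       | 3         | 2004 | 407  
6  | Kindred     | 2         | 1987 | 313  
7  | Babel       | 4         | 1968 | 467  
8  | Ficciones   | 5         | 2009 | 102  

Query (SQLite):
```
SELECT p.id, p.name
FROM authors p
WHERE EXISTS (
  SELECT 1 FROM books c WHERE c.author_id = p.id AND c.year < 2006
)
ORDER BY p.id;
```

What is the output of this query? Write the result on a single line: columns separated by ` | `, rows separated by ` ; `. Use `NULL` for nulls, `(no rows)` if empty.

2 | Zane ; 3 | Vik ; 4 | Noa

For each authors row, check whether any books with matching author_id has year < 2006.
Keep rows where that is true.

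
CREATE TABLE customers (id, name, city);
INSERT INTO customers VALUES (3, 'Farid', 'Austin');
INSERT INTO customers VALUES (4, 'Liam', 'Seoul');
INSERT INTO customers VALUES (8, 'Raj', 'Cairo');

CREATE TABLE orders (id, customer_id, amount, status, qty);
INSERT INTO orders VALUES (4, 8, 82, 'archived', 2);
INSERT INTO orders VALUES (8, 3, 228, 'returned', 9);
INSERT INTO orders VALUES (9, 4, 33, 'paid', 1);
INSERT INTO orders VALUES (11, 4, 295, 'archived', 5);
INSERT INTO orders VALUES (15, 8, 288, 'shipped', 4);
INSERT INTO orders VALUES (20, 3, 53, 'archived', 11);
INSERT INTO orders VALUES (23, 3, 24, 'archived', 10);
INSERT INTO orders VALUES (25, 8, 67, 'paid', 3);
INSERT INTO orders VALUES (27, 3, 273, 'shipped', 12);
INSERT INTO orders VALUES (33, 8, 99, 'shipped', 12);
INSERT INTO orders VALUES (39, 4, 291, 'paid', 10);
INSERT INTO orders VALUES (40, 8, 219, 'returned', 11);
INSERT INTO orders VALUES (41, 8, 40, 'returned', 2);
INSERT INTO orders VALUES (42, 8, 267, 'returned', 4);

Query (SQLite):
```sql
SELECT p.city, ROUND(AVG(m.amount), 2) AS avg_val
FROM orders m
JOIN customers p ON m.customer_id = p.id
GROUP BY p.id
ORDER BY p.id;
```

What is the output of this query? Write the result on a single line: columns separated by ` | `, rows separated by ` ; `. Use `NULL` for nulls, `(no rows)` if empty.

Join each orders row to its customers via customer_id.
Group joined rows by customers.id; compute ROUND(AVG(m.amount), 2) per group.
  3: ids {8, 20, 23, 27} → ROUND(AVG(m.amount), 2)=144.5
  4: ids {9, 11, 39} → ROUND(AVG(m.amount), 2)=206.33
  8: ids {4, 15, 25, 33, 40, 41, 42} → ROUND(AVG(m.amount), 2)=151.71

Austin | 144.5 ; Seoul | 206.33 ; Cairo | 151.71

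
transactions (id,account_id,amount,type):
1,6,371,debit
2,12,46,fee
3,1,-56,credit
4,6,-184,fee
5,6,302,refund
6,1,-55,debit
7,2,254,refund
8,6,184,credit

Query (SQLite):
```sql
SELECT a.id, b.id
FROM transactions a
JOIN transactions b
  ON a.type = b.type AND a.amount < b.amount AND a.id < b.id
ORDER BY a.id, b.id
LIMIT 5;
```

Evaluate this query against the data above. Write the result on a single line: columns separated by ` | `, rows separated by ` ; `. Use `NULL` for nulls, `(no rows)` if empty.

3 | 8

Pairs (a,b) with same type, a.amount < b.amount, a.id < b.id.
type groups: credit:{3,8} debit:{1,6} fee:{2,4} refund:{5,7}
Ordered by (a.id, b.id); first 5.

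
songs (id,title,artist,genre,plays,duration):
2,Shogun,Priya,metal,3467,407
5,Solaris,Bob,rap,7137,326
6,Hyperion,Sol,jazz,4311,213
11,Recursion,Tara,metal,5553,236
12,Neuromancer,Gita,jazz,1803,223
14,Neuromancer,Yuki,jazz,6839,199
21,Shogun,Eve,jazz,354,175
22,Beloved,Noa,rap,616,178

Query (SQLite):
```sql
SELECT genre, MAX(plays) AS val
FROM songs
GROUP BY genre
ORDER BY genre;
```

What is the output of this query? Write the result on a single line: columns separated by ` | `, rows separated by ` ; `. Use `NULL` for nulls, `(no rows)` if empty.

jazz | 6839 ; metal | 5553 ; rap | 7137

Partition songs by genre; compute MAX(plays) within each group.
  jazz: ids {6, 12, 14, 21} → MAX(plays)=6839
  metal: ids {2, 11} → MAX(plays)=5553
  rap: ids {5, 22} → MAX(plays)=7137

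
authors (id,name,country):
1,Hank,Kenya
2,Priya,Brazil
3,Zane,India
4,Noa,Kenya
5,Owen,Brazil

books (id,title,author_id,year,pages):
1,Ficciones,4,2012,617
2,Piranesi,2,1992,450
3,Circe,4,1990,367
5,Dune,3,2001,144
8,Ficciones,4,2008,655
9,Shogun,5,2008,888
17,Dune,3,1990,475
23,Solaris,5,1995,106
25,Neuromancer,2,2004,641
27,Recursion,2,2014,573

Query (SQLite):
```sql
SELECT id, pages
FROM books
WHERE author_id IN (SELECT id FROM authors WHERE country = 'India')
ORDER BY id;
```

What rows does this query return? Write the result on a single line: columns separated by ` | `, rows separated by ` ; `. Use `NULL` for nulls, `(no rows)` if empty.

5 | 144 ; 17 | 475

Inner query: authors.id where country = 'India'.
Outer: keep books rows whose author_id is in that set.
Inner query → {3}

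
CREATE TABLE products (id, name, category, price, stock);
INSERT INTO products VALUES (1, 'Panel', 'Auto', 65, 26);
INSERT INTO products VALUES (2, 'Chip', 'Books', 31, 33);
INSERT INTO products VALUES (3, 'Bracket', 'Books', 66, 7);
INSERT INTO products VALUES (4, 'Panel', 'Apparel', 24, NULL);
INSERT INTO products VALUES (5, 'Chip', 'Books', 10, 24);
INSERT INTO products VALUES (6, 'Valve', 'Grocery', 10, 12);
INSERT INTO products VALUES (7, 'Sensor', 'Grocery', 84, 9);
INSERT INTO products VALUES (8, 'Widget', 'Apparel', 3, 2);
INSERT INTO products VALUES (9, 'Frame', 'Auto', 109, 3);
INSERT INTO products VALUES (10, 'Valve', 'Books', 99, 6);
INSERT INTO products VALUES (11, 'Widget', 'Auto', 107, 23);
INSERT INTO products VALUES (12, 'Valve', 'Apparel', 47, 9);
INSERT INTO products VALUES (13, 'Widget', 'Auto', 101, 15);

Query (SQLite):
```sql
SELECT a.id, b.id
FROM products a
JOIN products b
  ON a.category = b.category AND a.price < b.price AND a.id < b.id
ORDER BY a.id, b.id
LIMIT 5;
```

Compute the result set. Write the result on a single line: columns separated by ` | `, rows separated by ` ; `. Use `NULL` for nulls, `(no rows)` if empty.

1 | 9 ; 1 | 11 ; 1 | 13 ; 2 | 3 ; 2 | 10

Pairs (a,b) with same category, a.price < b.price, a.id < b.id.
category groups: Apparel:{4,8,12} Auto:{1,9,11,13} Books:{2,3,5,10} Grocery:{6,7}
Ordered by (a.id, b.id); first 5.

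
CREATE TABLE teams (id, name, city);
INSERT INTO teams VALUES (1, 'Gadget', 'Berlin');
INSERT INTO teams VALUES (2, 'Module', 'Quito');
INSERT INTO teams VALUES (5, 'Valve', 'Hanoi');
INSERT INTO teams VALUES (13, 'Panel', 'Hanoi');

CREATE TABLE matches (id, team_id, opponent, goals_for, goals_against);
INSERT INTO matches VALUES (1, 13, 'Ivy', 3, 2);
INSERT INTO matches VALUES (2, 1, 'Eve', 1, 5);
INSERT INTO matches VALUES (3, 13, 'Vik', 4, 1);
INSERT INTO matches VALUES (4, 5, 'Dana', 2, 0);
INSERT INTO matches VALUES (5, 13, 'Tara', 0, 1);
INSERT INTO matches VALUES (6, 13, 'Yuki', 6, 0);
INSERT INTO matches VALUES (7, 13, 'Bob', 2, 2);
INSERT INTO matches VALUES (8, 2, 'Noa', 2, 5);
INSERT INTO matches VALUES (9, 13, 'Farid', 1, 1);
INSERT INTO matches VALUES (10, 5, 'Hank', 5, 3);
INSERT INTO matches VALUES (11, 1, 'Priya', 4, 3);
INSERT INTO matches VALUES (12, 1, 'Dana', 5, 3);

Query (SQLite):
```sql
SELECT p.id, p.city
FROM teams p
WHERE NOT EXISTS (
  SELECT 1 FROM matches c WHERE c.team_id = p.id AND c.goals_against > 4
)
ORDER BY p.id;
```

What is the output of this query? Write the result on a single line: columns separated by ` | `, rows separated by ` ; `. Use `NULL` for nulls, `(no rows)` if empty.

5 | Hanoi ; 13 | Hanoi

For each teams row, check whether any matches with matching team_id has goals_against > 4.
Keep rows where that is false.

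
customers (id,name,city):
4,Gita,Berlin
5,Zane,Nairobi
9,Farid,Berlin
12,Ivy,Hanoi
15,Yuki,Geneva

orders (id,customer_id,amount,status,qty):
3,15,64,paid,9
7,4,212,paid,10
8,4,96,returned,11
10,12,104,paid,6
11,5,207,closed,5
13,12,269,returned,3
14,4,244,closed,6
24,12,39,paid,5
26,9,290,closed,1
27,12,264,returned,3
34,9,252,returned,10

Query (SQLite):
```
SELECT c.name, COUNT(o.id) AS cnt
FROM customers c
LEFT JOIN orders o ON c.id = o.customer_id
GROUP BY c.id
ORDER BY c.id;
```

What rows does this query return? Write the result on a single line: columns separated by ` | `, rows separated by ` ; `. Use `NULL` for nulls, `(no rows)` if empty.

Gita | 3 ; Zane | 1 ; Farid | 2 ; Ivy | 4 ; Yuki | 1

LEFT JOIN keeps every customers row; unmatched ones get NULL for orders columns.
Group by customers.id and compute COUNT(o.id). COUNT(col) of an all-NULL group is 0.
  4: ids {7, 8, 14} → COUNT(o.id)=3
  5: ids {11} → COUNT(o.id)=1
  9: ids {26, 34} → COUNT(o.id)=2
  12: ids {10, 13, 24, 27} → COUNT(o.id)=4
  15: ids {3} → COUNT(o.id)=1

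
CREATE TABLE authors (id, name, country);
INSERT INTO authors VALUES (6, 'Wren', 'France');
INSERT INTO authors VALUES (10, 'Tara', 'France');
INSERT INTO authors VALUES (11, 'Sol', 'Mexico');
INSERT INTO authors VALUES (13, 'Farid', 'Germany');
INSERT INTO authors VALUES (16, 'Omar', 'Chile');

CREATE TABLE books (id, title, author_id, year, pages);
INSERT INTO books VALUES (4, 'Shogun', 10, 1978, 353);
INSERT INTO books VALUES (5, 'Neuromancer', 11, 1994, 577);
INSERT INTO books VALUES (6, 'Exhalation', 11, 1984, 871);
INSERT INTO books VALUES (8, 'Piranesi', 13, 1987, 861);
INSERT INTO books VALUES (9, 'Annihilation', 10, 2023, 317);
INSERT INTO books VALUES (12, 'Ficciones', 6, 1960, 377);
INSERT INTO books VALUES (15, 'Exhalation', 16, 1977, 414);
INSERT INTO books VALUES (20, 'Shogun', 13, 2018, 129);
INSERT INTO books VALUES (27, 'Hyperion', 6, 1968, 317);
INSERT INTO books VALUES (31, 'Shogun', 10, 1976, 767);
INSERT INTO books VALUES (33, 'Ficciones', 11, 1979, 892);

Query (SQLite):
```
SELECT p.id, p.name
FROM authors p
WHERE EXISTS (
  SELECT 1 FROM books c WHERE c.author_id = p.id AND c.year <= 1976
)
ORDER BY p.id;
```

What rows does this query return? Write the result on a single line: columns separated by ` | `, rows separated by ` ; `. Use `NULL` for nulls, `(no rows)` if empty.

For each authors row, check whether any books with matching author_id has year <= 1976.
Keep rows where that is true.

6 | Wren ; 10 | Tara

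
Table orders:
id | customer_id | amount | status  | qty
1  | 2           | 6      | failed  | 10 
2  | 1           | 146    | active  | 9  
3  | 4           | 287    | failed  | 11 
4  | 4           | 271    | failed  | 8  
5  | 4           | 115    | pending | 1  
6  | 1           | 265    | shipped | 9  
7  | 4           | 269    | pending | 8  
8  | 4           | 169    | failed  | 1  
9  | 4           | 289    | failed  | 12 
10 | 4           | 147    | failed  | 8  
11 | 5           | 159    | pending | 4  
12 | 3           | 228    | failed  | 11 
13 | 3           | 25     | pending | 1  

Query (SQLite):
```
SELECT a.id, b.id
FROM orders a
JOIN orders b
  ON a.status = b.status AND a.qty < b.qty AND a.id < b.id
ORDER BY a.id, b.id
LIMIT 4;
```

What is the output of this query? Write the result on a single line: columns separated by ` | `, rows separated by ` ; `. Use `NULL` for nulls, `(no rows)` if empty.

Pairs (a,b) with same status, a.qty < b.qty, a.id < b.id.
status groups: active:{2} failed:{1,3,4,8,9,10,12} pending:{5,7,11,13} shipped:{6}
Ordered by (a.id, b.id); first 4.

1 | 3 ; 1 | 9 ; 1 | 12 ; 3 | 9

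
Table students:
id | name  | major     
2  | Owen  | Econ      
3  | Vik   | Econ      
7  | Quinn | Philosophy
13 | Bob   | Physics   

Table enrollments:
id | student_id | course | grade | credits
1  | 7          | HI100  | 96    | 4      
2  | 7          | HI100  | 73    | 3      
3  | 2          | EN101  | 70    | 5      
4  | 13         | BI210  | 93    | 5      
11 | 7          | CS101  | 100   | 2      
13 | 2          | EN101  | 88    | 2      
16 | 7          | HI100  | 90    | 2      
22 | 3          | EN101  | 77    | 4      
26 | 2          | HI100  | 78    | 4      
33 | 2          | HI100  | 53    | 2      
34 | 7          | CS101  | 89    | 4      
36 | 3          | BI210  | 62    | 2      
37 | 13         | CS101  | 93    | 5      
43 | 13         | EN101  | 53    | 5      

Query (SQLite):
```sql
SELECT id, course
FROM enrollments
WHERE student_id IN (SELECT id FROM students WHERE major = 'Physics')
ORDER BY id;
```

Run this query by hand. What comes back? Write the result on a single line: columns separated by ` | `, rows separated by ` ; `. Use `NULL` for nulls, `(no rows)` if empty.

Inner query: students.id where major = 'Physics'.
Outer: keep enrollments rows whose student_id is in that set.
Inner query → {13}

4 | BI210 ; 37 | CS101 ; 43 | EN101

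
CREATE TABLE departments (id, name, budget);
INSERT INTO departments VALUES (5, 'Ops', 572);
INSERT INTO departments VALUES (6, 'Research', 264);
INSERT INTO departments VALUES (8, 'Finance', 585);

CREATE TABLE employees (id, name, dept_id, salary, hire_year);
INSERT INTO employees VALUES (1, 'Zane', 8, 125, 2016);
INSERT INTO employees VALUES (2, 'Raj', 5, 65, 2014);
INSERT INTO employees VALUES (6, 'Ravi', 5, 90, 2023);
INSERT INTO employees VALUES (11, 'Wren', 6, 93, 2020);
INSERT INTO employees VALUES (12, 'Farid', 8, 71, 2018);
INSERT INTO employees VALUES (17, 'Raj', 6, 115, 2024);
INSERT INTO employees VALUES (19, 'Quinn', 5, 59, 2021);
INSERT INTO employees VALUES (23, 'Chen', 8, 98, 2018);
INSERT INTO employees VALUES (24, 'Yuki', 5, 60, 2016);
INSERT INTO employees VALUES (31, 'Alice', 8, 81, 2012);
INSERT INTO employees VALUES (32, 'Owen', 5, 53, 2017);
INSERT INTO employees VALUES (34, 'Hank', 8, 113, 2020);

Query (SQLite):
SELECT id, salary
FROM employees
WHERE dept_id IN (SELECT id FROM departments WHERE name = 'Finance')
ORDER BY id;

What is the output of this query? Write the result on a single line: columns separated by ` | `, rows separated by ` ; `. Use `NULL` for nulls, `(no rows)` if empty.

Inner query: departments.id where name = 'Finance'.
Outer: keep employees rows whose dept_id is in that set.
Inner query → {8}

1 | 125 ; 12 | 71 ; 23 | 98 ; 31 | 81 ; 34 | 113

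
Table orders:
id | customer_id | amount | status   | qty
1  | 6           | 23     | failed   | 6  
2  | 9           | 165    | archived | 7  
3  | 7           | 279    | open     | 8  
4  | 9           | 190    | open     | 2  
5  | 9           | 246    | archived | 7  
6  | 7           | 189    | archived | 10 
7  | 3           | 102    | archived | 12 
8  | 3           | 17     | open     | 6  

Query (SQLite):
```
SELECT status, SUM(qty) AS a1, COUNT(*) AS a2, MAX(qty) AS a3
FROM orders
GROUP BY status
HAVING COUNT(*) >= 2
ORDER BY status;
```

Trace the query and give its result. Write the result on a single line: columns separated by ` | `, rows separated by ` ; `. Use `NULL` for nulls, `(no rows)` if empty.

Group orders by status.
Per group compute: SUM(qty), COUNT(*), MAX(qty).
HAVING: drop groups with fewer than 2 rows.
  archived: ids {2, 5, 6, 7} → SUM(qty)=36, COUNT(*)=4, MAX(qty)=12
  failed: ids {1} → SUM(qty)=6, COUNT(*)=1, MAX(qty)=6
  open: ids {3, 4, 8} → SUM(qty)=16, COUNT(*)=3, MAX(qty)=8

archived | 36 | 4 | 12 ; open | 16 | 3 | 8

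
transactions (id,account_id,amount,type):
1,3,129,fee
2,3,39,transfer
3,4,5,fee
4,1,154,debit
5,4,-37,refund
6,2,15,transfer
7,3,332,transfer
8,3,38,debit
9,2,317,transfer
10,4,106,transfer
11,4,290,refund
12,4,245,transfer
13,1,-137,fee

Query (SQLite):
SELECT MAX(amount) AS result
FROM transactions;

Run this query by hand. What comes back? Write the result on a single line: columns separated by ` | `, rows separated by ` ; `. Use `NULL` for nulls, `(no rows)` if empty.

All amount values: [129, 39, 5, 154, -37, 15, 332, 38, 317, 106, 290, 245, -137].
MAX of non-NULL values = 332.

332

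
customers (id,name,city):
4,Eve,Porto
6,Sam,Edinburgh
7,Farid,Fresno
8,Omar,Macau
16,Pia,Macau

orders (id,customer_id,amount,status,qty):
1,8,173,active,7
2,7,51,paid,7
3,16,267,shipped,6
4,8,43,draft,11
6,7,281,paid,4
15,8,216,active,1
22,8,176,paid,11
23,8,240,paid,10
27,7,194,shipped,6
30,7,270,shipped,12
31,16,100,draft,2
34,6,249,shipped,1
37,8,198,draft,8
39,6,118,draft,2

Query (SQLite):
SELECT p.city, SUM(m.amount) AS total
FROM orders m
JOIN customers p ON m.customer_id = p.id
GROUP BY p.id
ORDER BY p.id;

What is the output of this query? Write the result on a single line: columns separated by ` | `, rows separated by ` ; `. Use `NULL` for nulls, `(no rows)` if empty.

Edinburgh | 367 ; Fresno | 796 ; Macau | 1046 ; Macau | 367

Join each orders row to its customers via customer_id.
Group joined rows by customers.id; compute SUM(m.amount) per group.
  6: ids {34, 39} → SUM(m.amount)=367
  7: ids {2, 6, 27, 30} → SUM(m.amount)=796
  8: ids {1, 4, 15, 22, 23, 37} → SUM(m.amount)=1046
  16: ids {3, 31} → SUM(m.amount)=367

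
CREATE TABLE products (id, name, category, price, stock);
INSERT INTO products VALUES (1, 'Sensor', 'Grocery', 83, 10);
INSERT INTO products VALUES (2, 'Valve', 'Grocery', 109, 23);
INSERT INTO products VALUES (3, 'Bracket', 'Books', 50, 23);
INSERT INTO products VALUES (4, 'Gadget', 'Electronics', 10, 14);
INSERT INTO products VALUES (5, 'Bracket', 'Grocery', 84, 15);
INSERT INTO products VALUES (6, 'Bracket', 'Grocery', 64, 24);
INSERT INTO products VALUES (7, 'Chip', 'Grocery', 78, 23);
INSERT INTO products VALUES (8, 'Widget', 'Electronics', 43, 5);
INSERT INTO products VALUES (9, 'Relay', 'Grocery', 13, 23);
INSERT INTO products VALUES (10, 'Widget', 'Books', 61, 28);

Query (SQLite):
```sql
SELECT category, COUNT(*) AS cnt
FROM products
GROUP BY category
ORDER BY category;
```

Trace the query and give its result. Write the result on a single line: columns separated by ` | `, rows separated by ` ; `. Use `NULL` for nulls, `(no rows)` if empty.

Books | 2 ; Electronics | 2 ; Grocery | 6

Partition products by category; compute COUNT(*) within each group.
  Books: ids {3, 10} → COUNT(*)=2
  Electronics: ids {4, 8} → COUNT(*)=2
  Grocery: ids {1, 2, 5, 6, 7, 9} → COUNT(*)=6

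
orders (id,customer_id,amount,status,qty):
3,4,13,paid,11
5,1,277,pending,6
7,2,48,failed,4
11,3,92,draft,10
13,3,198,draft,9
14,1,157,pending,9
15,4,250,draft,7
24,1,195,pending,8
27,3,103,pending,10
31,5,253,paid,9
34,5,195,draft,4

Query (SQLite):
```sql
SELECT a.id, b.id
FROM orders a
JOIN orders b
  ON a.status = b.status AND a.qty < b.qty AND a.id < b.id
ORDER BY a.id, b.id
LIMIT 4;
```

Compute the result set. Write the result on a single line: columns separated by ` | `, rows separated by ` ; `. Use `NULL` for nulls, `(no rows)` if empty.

Pairs (a,b) with same status, a.qty < b.qty, a.id < b.id.
status groups: draft:{11,13,15,34} failed:{7} paid:{3,31} pending:{5,14,24,27}
Ordered by (a.id, b.id); first 4.

5 | 14 ; 5 | 24 ; 5 | 27 ; 14 | 27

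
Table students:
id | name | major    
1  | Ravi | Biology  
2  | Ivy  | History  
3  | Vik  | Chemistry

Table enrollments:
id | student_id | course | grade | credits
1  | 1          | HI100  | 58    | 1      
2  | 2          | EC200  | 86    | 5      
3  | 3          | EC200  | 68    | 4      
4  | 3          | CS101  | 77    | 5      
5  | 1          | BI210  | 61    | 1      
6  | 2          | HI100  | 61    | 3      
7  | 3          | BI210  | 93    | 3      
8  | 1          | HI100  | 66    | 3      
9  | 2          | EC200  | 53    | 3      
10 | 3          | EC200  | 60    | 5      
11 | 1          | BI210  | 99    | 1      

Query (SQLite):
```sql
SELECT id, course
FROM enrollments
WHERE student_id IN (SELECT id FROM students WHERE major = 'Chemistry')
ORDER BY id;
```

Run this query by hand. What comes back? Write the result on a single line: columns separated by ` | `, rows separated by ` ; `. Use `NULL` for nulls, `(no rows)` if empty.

3 | EC200 ; 4 | CS101 ; 7 | BI210 ; 10 | EC200

Inner query: students.id where major = 'Chemistry'.
Outer: keep enrollments rows whose student_id is in that set.
Inner query → {3}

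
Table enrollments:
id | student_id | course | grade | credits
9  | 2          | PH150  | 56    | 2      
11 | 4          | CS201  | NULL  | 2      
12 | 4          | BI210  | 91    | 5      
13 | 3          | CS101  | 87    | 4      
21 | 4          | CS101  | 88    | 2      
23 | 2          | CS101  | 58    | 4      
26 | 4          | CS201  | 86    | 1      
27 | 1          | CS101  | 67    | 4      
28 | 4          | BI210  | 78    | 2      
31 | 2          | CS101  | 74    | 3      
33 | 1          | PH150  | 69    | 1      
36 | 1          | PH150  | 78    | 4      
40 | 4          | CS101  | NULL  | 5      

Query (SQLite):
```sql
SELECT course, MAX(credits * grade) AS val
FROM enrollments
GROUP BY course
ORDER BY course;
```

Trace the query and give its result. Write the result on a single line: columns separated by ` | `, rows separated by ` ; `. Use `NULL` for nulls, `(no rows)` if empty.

For each row compute credits * grade.
Group by course; take MAX of the expression per group.
  BI210: ids {12, 28} → MAX(credits * grade)=455
  CS101: ids {13, 21, 23, 27, 31, 40} → MAX(credits * grade)=348
  CS201: ids {11, 26} → MAX(credits * grade)=86
  PH150: ids {9, 33, 36} → MAX(credits * grade)=312

BI210 | 455 ; CS101 | 348 ; CS201 | 86 ; PH150 | 312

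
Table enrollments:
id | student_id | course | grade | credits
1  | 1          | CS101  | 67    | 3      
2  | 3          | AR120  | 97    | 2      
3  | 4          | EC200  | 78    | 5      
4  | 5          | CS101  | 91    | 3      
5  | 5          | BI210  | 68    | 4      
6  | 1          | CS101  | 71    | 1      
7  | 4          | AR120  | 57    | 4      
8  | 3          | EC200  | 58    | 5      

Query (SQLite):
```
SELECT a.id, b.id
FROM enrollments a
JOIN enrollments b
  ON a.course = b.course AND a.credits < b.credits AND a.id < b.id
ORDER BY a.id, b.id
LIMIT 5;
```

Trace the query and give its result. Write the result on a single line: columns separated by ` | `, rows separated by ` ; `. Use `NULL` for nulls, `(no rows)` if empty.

2 | 7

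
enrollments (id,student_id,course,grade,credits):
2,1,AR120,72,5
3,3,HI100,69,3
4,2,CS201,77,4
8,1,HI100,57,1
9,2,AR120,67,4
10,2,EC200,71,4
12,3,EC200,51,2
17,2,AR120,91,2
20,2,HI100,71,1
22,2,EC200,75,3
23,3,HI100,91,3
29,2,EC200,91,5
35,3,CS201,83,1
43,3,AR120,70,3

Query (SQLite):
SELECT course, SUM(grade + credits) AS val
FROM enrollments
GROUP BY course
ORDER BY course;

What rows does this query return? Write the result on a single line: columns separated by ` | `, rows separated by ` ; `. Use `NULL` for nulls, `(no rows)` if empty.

AR120 | 314 ; CS201 | 165 ; EC200 | 302 ; HI100 | 296

For each row compute grade + credits.
Group by course; take SUM of the expression per group.
  AR120: ids {2, 9, 17, 43} → SUM(grade + credits)=314
  CS201: ids {4, 35} → SUM(grade + credits)=165
  EC200: ids {10, 12, 22, 29} → SUM(grade + credits)=302
  HI100: ids {3, 8, 20, 23} → SUM(grade + credits)=296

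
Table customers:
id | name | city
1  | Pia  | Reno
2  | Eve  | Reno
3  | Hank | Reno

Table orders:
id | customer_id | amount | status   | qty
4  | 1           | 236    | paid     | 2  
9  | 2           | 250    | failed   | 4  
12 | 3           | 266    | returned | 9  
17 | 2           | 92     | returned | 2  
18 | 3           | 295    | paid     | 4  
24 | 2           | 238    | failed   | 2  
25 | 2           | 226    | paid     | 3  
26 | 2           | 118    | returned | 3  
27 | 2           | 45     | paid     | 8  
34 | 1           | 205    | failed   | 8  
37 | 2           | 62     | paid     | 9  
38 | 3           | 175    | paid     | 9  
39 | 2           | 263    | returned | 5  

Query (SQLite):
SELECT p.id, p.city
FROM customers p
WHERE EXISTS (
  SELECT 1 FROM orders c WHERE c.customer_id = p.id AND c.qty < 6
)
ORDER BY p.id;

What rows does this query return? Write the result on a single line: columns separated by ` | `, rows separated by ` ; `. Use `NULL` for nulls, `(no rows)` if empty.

1 | Reno ; 2 | Reno ; 3 | Reno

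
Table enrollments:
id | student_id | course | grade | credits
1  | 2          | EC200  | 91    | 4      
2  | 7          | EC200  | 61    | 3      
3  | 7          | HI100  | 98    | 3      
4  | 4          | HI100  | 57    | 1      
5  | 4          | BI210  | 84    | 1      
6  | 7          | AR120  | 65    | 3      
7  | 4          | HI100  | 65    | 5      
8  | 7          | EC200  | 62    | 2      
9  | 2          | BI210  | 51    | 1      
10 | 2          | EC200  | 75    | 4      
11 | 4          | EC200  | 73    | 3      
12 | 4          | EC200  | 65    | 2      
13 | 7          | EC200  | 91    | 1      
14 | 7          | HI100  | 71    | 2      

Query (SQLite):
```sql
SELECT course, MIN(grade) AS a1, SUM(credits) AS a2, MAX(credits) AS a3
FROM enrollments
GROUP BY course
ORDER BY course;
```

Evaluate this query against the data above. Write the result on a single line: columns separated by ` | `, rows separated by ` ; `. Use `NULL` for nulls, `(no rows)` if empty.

AR120 | 65 | 3 | 3 ; BI210 | 51 | 2 | 1 ; EC200 | 61 | 19 | 4 ; HI100 | 57 | 11 | 5

Group enrollments by course.
Per group compute: MIN(grade), SUM(credits), MAX(credits).
  AR120: ids {6} → MIN(grade)=65, SUM(credits)=3, MAX(credits)=3
  BI210: ids {5, 9} → MIN(grade)=51, SUM(credits)=2, MAX(credits)=1
  EC200: ids {1, 2, 8, 10, 11, 12, 13} → MIN(grade)=61, SUM(credits)=19, MAX(credits)=4
  HI100: ids {3, 4, 7, 14} → MIN(grade)=57, SUM(credits)=11, MAX(credits)=5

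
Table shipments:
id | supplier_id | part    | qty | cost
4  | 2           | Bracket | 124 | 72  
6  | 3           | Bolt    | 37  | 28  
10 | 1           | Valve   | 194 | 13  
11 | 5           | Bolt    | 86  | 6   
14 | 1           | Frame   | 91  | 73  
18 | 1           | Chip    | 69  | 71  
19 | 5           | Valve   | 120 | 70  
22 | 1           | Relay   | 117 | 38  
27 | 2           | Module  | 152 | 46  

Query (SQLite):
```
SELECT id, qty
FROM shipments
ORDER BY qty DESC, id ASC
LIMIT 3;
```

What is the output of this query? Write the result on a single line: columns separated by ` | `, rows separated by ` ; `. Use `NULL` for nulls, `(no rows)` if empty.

Sort by qty desc, tiebreak id asc: (194, id=10), (152, id=27), (124, id=4), (120, id=19), (117, id=22), (91, id=14) …. Take first 3.

10 | 194 ; 27 | 152 ; 4 | 124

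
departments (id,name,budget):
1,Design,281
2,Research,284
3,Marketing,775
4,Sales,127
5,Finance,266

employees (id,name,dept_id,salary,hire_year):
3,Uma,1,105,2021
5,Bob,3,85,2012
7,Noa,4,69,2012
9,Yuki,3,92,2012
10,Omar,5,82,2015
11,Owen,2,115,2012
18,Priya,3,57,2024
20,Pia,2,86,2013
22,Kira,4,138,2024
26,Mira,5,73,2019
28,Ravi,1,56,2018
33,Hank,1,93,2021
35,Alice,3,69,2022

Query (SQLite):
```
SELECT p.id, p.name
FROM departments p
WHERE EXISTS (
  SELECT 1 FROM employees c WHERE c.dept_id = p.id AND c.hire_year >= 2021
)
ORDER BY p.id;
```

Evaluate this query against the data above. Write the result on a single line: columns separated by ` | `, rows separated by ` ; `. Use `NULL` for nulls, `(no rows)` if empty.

For each departments row, check whether any employees with matching dept_id has hire_year >= 2021.
Keep rows where that is true.

1 | Design ; 3 | Marketing ; 4 | Sales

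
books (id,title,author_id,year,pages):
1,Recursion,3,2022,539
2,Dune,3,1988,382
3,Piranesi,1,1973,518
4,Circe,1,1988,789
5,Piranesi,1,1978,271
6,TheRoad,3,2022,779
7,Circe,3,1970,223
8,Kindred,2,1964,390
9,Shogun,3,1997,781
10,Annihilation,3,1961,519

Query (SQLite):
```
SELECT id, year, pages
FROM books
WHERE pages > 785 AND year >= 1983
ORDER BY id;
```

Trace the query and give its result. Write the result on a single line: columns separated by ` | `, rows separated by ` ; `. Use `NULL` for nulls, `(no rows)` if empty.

4 | 1988 | 789

pages > 785: ids {4}
year >= 1983: ids {1, 2, 4, 6, 9}
Combine with AND.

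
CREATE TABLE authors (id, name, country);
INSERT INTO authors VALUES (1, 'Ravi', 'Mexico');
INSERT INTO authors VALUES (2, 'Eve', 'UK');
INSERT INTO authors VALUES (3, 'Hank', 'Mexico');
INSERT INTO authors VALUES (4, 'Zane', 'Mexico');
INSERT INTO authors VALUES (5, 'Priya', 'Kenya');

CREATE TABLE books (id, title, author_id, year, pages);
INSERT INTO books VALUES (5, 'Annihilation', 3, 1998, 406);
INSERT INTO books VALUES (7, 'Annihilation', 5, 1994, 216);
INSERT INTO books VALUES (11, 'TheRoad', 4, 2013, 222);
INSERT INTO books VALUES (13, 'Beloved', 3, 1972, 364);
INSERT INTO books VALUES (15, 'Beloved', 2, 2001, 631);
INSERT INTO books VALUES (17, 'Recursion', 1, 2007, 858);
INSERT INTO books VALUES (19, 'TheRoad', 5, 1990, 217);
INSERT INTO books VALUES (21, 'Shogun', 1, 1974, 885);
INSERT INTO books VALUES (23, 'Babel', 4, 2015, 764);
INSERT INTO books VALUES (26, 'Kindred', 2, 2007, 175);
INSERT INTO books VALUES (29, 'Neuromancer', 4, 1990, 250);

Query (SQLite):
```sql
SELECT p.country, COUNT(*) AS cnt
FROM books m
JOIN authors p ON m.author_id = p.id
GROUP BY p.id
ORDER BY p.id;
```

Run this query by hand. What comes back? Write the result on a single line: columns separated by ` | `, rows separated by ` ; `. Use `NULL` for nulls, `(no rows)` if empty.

Join each books row to its authors via author_id.
Group joined rows by authors.id; compute COUNT(*) per group.
  1: ids {17, 21} → COUNT(*)=2
  2: ids {15, 26} → COUNT(*)=2
  3: ids {5, 13} → COUNT(*)=2
  4: ids {11, 23, 29} → COUNT(*)=3
  5: ids {7, 19} → COUNT(*)=2

Mexico | 2 ; UK | 2 ; Mexico | 2 ; Mexico | 3 ; Kenya | 2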